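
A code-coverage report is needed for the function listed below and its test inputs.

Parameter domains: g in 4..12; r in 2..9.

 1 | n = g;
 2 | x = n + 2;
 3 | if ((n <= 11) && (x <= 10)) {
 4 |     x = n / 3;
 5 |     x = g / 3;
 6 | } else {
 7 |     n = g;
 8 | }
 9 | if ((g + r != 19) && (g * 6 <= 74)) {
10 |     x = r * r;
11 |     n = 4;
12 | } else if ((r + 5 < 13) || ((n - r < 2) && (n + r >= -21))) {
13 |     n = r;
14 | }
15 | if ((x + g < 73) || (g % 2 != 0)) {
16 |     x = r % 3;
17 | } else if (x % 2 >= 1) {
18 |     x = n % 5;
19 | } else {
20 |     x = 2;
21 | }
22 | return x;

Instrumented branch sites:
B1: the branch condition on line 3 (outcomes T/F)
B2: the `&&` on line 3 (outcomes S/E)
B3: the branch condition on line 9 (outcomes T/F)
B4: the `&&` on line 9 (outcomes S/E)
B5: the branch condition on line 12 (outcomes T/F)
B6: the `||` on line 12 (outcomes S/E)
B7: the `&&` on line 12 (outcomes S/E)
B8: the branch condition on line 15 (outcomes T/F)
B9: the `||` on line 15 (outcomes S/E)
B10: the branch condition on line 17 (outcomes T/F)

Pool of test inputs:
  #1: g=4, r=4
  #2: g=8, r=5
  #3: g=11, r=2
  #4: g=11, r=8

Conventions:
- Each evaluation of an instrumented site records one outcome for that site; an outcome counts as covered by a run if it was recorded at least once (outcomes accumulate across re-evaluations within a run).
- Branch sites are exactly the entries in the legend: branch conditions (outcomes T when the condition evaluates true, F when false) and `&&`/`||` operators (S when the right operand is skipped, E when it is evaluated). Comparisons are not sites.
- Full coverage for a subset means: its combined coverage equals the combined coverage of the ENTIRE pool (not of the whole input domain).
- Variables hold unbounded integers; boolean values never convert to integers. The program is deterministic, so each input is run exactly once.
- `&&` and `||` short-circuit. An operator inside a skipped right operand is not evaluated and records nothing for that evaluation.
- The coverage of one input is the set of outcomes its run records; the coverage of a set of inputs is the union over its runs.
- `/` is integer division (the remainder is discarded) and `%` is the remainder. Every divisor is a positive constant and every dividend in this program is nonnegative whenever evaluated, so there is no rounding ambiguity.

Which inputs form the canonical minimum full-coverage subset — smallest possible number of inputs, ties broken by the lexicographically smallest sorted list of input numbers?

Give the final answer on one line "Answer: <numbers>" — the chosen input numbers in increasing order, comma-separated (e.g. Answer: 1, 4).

input #1, g=4, r=4: events B2->E, B1->T, B4->E, B3->T, B9->S, B8->T; outcomes B1=T, B2=E, B3=T, B4=E, B8=T, B9=S
input #2, g=8, r=5: events B2->E, B1->T, B4->E, B3->T, B9->S, B8->T; outcomes B1=T, B2=E, B3=T, B4=E, B8=T, B9=S
input #3, g=11, r=2: events B2->E, B1->F, B4->E, B3->T, B9->S, B8->T; outcomes B1=F, B2=E, B3=T, B4=E, B8=T, B9=S
input #4, g=11, r=8: events B2->E, B1->F, B4->S, B3->F, B6->E, B7->S, B5->F, B9->S, B8->T; outcomes B1=F, B2=E, B3=F, B4=S, B5=F, B6=E, B7=S, B8=T, B9=S
union over all inputs: B1=T, B1=F, B2=E, B3=T, B3=F, B4=S, B4=E, B5=F, B6=E, B7=S, B8=T, B9=S (12 outcomes)
no size-1 subset reaches all 12 outcomes (best union: 9/12)
the canonical winner is {1, 4}: size 2, full 12-outcome coverage, earliest index list among size-2 covers

Answer: 1, 4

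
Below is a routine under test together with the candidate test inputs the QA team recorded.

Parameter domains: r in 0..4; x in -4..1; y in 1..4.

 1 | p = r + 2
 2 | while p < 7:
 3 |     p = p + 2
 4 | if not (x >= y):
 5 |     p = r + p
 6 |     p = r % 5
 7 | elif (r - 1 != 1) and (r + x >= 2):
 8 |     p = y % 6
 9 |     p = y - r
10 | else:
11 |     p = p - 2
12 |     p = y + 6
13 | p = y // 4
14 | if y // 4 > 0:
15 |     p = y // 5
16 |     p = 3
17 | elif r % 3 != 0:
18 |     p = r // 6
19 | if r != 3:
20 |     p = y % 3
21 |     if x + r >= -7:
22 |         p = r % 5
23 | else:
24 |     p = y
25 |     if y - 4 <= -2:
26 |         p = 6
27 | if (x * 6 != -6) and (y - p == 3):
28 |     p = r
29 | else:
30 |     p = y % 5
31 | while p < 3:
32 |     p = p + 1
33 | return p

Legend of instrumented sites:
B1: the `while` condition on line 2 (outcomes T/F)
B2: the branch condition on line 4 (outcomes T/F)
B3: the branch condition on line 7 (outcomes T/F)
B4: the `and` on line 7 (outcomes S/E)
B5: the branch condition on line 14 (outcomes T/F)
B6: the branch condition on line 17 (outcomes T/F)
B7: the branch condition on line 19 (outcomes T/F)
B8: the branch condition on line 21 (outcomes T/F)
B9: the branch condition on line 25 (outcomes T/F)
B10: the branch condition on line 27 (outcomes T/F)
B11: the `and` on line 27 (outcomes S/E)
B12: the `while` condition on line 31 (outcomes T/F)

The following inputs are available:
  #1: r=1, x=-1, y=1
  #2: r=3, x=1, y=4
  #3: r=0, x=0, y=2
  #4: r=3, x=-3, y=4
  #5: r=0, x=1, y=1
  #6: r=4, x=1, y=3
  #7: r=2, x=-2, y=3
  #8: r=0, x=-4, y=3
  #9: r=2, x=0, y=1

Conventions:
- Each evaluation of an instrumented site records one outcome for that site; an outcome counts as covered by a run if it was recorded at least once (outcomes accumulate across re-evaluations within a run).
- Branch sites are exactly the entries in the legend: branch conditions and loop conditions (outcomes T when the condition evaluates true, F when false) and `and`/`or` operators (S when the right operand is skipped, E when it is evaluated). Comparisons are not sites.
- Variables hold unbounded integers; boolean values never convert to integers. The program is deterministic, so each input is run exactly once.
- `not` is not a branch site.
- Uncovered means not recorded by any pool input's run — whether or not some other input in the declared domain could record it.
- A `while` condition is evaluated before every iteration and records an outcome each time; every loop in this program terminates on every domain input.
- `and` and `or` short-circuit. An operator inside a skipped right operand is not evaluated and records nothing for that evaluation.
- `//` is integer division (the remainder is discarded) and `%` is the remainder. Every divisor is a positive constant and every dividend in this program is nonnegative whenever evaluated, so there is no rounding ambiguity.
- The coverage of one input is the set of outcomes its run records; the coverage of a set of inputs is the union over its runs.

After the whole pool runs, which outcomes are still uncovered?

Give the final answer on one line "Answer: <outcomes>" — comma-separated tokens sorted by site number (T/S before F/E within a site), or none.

test 1 (r=1, x=-1, y=1) fires B1->T, B1->T, B1->F, B2->T, B5->F, B6->T, B7->T, B8->T, B11->S, B10->F, B12->T, B12->T, B12->F; hits B1=T, B1=F, B2=T, B5=F, B6=T, B7=T, B8=T, B10=F, B11=S, B12=T, B12=F
test 2 (r=3, x=1, y=4) fires B1->T, B1->F, B2->T, B5->T, B7->F, B9->F, B11->E, B10->F, B12->F; hits B1=T, B1=F, B2=T, B5=T, B7=F, B9=F, B10=F, B11=E, B12=F
test 3 (r=0, x=0, y=2) fires B1->T, B1->T, B1->T, B1->F, B2->T, B5->F, B6->F, B7->T, B8->T, B11->E, B10->F, B12->T, B12->F; hits B1=T, B1=F, B2=T, B5=F, B6=F, B7=T, B8=T, B10=F, B11=E, B12=T, B12=F
test 4 (r=3, x=-3, y=4) fires B1->T, B1->F, B2->T, B5->T, B7->F, B9->F, B11->E, B10->F, B12->F; hits B1=T, B1=F, B2=T, B5=T, B7=F, B9=F, B10=F, B11=E, B12=F
test 5 (r=0, x=1, y=1) fires B1->T, B1->T, B1->T, B1->F, B2->F, B4->E, B3->F, B5->F, B6->F, B7->T, B8->T, B11->E, B10->F, B12->T, ...; hits B1=T, B1=F, B2=F, B3=F, B4=E, B5=F, B6=F, B7=T, B8=T, B10=F, B11=E, B12=T, B12=F
test 6 (r=4, x=1, y=3) fires B1->T, B1->F, B2->T, B5->F, B6->T, B7->T, B8->T, B11->E, B10->F, B12->F; hits B1=T, B1=F, B2=T, B5=F, B6=T, B7=T, B8=T, B10=F, B11=E, B12=F
test 7 (r=2, x=-2, y=3) fires B1->T, B1->T, B1->F, B2->T, B5->F, B6->T, B7->T, B8->T, B11->E, B10->F, B12->F; hits B1=T, B1=F, B2=T, B5=F, B6=T, B7=T, B8=T, B10=F, B11=E, B12=F
test 8 (r=0, x=-4, y=3) fires B1->T, B1->T, B1->T, B1->F, B2->T, B5->F, B6->F, B7->T, B8->T, B11->E, B10->T, B12->T, B12->T, B12->T, ...; hits B1=T, B1=F, B2=T, B5=F, B6=F, B7=T, B8=T, B10=T, B11=E, B12=T, B12=F
test 9 (r=2, x=0, y=1) fires B1->T, B1->T, B1->F, B2->T, B5->F, B6->T, B7->T, B8->T, B11->E, B10->F, B12->T, B12->T, B12->F; hits B1=T, B1=F, B2=T, B5=F, B6=T, B7=T, B8=T, B10=F, B11=E, B12=T, B12=F
union over the pool: B1=T, B1=F, B2=T, B2=F, B3=F, B4=E, B5=T, B5=F, B6=T, B6=F, B7=T, B7=F, B8=T, B9=F, B10=T, B10=F, B11=S, B11=E, B12=T, B12=F
uncovered (4 of 24): B3=T, B4=S, B8=F, B9=T

Answer: B3=T, B4=S, B8=F, B9=T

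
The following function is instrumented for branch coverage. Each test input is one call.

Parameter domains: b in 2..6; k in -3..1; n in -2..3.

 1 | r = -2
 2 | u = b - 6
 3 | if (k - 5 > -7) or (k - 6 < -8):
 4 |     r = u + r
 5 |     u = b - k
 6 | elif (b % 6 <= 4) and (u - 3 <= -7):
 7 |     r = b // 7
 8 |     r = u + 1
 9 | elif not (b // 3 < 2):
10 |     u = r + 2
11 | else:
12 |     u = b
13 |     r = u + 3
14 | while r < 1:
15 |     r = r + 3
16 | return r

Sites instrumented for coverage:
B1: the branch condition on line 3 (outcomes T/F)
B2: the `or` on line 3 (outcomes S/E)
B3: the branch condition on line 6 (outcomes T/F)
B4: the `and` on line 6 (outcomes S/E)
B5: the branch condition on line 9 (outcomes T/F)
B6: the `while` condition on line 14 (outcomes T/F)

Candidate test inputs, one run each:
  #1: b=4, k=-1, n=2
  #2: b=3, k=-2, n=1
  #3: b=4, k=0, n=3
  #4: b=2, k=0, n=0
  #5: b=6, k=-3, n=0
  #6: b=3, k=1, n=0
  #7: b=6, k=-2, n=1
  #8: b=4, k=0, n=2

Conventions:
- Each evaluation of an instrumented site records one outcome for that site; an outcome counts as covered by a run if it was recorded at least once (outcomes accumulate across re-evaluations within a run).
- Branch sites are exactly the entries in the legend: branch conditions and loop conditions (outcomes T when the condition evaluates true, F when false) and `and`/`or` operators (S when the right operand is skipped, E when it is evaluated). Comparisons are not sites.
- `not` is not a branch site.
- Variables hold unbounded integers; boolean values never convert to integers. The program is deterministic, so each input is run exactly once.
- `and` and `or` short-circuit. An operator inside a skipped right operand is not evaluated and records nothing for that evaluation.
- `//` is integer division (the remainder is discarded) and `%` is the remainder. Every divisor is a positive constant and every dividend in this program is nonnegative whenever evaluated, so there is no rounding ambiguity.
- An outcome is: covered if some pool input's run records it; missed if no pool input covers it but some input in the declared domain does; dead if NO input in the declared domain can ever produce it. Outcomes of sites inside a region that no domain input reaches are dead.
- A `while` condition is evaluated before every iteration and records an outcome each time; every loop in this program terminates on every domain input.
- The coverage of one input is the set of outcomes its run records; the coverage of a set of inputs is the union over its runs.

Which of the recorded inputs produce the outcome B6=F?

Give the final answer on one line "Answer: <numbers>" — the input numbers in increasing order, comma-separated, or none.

input #1 (b=4, k=-1, n=2): covers B6=F
input #2 (b=3, k=-2, n=1): covers B6=F
input #3 (b=4, k=0, n=3): covers B6=F
input #4 (b=2, k=0, n=0): covers B6=F
input #5 (b=6, k=-3, n=0): covers B6=F
input #6 (b=3, k=1, n=0): covers B6=F
input #7 (b=6, k=-2, n=1): covers B6=F
input #8 (b=4, k=0, n=2): covers B6=F

Answer: 1, 2, 3, 4, 5, 6, 7, 8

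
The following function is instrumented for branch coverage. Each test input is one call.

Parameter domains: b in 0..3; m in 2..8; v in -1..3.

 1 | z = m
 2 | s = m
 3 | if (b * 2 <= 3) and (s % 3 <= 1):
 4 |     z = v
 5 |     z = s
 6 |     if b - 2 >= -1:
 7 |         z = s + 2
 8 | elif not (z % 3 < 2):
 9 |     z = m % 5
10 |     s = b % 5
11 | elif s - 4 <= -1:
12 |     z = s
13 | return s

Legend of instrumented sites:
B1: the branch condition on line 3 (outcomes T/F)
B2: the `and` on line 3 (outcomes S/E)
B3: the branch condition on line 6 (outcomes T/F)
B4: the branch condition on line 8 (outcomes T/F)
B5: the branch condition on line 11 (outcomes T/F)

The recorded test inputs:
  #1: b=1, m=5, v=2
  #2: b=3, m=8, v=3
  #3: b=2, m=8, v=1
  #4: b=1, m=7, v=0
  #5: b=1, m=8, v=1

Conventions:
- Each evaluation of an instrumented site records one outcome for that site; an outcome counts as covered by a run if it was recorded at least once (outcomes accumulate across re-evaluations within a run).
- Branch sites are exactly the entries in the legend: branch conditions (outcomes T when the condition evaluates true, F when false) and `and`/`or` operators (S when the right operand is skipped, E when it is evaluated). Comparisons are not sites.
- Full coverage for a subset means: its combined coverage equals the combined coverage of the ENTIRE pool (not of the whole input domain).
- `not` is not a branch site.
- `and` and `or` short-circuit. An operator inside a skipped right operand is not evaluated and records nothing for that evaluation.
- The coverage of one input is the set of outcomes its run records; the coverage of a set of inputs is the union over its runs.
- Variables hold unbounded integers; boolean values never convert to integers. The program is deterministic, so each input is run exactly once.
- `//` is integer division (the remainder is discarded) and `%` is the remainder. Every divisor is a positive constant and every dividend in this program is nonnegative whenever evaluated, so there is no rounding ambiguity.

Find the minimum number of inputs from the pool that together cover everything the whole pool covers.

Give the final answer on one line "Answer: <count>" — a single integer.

run #1 (b=1, m=5, v=2) runs B2->E, B1->F, B4->T; records B1=F, B2=E, B4=T
run #2 (b=3, m=8, v=3) runs B2->S, B1->F, B4->T; records B1=F, B2=S, B4=T
run #3 (b=2, m=8, v=1) runs B2->S, B1->F, B4->T; records B1=F, B2=S, B4=T
run #4 (b=1, m=7, v=0) runs B2->E, B1->T, B3->T; records B1=T, B2=E, B3=T
run #5 (b=1, m=8, v=1) runs B2->E, B1->F, B4->T; records B1=F, B2=E, B4=T
the full pool covers 6 outcomes: B1=T, B1=F, B2=S, B2=E, B3=T, B4=T
every size-1 subset falls short of the 6 outcomes (best: 3/6)
at size 2, {2, 4} reaches all 6 outcomes; every lexicographically earlier size-2 subset fails

Answer: 2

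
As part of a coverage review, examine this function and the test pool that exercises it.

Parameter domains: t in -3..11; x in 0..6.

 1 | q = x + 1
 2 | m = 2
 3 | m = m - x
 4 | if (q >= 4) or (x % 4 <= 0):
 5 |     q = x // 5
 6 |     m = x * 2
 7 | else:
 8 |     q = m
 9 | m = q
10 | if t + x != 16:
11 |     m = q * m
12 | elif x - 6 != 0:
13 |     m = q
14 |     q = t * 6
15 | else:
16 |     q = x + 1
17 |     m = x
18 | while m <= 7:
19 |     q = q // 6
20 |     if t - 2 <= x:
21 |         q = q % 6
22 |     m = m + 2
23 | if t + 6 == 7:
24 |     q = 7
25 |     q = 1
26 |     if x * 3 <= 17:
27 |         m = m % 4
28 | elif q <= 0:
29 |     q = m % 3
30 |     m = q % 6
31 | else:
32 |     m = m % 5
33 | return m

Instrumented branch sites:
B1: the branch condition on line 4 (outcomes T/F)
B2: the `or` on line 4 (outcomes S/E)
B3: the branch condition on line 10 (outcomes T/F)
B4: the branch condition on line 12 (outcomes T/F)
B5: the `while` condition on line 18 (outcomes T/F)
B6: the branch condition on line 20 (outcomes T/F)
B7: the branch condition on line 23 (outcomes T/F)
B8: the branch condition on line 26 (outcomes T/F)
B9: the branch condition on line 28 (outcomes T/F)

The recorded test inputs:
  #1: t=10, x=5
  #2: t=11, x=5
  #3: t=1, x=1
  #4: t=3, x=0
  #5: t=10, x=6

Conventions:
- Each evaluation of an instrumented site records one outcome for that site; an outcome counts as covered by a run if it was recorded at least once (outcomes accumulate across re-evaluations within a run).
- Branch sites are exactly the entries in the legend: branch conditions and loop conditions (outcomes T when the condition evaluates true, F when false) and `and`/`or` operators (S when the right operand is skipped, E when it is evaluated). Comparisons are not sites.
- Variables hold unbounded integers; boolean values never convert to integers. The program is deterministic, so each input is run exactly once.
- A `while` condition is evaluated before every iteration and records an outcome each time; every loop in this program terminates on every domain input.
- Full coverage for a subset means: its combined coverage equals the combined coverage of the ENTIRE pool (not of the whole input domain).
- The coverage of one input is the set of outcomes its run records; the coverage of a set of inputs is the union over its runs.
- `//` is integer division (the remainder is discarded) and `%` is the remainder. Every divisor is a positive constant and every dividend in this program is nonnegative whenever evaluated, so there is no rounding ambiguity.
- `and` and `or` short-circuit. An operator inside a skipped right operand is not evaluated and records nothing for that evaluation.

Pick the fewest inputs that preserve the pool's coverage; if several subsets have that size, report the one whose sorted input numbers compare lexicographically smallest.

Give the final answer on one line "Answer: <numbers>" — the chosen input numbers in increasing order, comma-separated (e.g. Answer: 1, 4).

input #1 (t=10, x=5): events B2->S, B1->T, B3->T, B5->T, B6->F, B5->T, B6->F, B5->T, B6->F, B5->T, B6->F, B5->F, B7->F, B9->T; covers B1=T, B2=S, B3=T, B5=T, B5=F, B6=F, B7=F, B9=T
input #2 (t=11, x=5): events B2->S, B1->T, B3->F, B4->T, B5->T, B6->F, B5->T, B6->F, B5->T, B6->F, B5->T, B6->F, B5->F, B7->F, ...; covers B1=T, B2=S, B3=F, B4=T, B5=T, B5=F, B6=F, B7=F, B9=T
input #3 (t=1, x=1): events B2->E, B1->F, B3->T, B5->T, B6->T, B5->T, B6->T, B5->T, B6->T, B5->T, B6->T, B5->F, B7->T, B8->T; covers B1=F, B2=E, B3=T, B5=T, B5=F, B6=T, B7=T, B8=T
input #4 (t=3, x=0): events B2->E, B1->T, B3->T, B5->T, B6->F, B5->T, B6->F, B5->T, B6->F, B5->T, B6->F, B5->F, B7->F, B9->T; covers B1=T, B2=E, B3=T, B5=T, B5=F, B6=F, B7=F, B9=T
input #5 (t=10, x=6): events B2->S, B1->T, B3->F, B4->F, B5->T, B6->F, B5->F, B7->F, B9->F; covers B1=T, B2=S, B3=F, B4=F, B5=T, B5=F, B6=F, B7=F, B9=F
union over all inputs: B1=T, B1=F, B2=S, B2=E, B3=T, B3=F, B4=T, B4=F, B5=T, B5=F, B6=T, B6=F, B7=T, B7=F, B8=T, B9=T, B9=F (17 outcomes)
every size-1 subset falls short of the 17 outcomes (best: 9/17)
every size-2 subset falls short of the 17 outcomes (best: 15/17)
size 3: inputs {2, 3, 5} cover all 17 outcomes, and no lexicographically smaller subset of this size does

Answer: 2, 3, 5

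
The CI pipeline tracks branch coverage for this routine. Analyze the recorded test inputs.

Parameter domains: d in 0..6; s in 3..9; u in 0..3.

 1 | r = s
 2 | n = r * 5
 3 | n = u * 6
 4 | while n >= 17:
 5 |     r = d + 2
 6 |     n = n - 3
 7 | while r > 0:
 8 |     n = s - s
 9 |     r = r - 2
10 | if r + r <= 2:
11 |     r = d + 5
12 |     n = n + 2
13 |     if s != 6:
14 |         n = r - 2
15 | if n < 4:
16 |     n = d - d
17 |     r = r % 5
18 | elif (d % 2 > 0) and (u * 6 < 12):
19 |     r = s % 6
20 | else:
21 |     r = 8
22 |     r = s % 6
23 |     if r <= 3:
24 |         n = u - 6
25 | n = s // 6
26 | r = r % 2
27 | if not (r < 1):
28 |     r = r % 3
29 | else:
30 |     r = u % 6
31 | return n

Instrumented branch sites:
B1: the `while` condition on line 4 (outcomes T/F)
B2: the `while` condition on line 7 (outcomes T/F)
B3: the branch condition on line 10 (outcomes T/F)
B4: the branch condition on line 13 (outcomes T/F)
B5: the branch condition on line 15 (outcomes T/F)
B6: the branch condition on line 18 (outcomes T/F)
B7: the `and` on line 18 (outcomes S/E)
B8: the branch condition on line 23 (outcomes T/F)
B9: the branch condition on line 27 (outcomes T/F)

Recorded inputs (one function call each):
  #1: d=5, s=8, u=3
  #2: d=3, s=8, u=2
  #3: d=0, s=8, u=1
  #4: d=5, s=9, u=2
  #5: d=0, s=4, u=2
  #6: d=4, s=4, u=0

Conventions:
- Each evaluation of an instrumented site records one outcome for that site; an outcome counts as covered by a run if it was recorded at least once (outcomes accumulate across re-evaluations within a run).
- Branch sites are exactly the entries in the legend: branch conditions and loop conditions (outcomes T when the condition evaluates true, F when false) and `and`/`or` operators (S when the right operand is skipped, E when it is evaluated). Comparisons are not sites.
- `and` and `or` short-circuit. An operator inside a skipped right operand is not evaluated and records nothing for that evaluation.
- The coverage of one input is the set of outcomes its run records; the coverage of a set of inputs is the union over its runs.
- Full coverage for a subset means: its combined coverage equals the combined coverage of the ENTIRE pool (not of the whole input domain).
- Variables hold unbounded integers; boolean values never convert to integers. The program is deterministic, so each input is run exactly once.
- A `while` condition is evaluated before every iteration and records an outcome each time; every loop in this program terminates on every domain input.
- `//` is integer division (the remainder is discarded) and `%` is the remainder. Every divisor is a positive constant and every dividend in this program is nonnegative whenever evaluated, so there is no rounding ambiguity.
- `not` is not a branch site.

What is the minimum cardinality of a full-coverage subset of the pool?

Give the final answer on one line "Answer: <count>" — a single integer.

input #1 (d=5, s=8, u=3): events B1->T, B1->F, B2->T, B2->T, B2->T, B2->T, B2->F, B3->T, B4->T, B5->F, B7->E, B6->F, B8->T, B9->F; covers B1=T, B1=F, B2=T, B2=F, B3=T, B4=T, B5=F, B6=F, B7=E, B8=T, B9=F
input #2 (d=3, s=8, u=2): events B1->F, B2->T, B2->T, B2->T, B2->T, B2->F, B3->T, B4->T, B5->F, B7->E, B6->F, B8->T, B9->F; covers B1=F, B2=T, B2=F, B3=T, B4=T, B5=F, B6=F, B7=E, B8=T, B9=F
input #3 (d=0, s=8, u=1): events B1->F, B2->T, B2->T, B2->T, B2->T, B2->F, B3->T, B4->T, B5->T, B9->F; covers B1=F, B2=T, B2=F, B3=T, B4=T, B5=T, B9=F
input #4 (d=5, s=9, u=2): events B1->F, B2->T, B2->T, B2->T, B2->T, B2->T, B2->F, B3->T, B4->T, B5->F, B7->E, B6->F, B8->T, B9->T; covers B1=F, B2=T, B2=F, B3=T, B4=T, B5=F, B6=F, B7=E, B8=T, B9=T
input #5 (d=0, s=4, u=2): events B1->F, B2->T, B2->T, B2->F, B3->T, B4->T, B5->T, B9->F; covers B1=F, B2=T, B2=F, B3=T, B4=T, B5=T, B9=F
input #6 (d=4, s=4, u=0): events B1->F, B2->T, B2->T, B2->F, B3->T, B4->T, B5->F, B7->S, B6->F, B8->F, B9->F; covers B1=F, B2=T, B2=F, B3=T, B4=T, B5=F, B6=F, B7=S, B8=F, B9=F
the full pool covers 15 outcomes: B1=T, B1=F, B2=T, B2=F, B3=T, B4=T, B5=T, B5=F, B6=F, B7=S, B7=E, B8=T, B8=F, B9=T, B9=F
size 1 is not enough: best union over all size-1 subsets is 11/15
size 2 is not enough: best union over all size-2 subsets is 13/15
size 3 is not enough: best union over all size-3 subsets is 14/15
size 4: inputs {1, 3, 4, 6} cover all 15 outcomes, and no lexicographically smaller subset of this size does

Answer: 4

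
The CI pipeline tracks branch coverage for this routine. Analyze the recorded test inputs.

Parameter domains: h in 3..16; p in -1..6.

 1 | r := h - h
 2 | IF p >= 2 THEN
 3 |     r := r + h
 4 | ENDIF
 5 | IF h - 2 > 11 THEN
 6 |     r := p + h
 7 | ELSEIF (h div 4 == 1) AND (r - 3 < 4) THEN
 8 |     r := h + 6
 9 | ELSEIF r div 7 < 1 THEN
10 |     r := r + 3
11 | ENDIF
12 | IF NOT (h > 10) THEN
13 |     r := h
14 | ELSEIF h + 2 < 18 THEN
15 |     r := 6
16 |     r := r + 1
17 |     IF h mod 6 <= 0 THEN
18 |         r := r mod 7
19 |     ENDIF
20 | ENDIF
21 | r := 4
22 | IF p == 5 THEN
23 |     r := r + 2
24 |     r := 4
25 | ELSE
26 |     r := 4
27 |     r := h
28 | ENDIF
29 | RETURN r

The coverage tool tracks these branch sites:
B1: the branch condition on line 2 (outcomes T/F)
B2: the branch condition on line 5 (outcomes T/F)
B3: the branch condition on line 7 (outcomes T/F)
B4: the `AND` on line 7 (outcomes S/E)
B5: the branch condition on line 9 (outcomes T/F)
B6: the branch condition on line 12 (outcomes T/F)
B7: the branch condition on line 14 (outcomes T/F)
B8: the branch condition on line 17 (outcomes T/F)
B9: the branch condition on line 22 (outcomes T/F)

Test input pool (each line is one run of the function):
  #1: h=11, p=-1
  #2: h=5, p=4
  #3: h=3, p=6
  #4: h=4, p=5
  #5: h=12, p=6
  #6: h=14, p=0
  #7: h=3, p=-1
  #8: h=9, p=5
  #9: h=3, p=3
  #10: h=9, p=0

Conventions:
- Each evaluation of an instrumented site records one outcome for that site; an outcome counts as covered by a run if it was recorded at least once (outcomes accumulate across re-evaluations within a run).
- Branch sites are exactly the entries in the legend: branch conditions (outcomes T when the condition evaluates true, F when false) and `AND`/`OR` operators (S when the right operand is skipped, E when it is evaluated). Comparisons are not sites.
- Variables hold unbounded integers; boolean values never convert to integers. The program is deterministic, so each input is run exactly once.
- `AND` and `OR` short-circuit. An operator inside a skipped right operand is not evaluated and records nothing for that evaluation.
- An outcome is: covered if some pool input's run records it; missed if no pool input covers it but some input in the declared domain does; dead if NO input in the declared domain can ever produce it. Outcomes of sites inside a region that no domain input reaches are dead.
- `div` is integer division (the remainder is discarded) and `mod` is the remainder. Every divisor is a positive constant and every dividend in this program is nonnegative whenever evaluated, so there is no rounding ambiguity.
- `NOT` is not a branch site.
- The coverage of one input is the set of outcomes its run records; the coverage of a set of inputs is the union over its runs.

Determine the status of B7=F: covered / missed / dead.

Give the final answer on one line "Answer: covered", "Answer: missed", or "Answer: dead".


no pool input records B7=F
but domain input (h=16, p=-1) does record it -> reachable, so missed
Answer: missed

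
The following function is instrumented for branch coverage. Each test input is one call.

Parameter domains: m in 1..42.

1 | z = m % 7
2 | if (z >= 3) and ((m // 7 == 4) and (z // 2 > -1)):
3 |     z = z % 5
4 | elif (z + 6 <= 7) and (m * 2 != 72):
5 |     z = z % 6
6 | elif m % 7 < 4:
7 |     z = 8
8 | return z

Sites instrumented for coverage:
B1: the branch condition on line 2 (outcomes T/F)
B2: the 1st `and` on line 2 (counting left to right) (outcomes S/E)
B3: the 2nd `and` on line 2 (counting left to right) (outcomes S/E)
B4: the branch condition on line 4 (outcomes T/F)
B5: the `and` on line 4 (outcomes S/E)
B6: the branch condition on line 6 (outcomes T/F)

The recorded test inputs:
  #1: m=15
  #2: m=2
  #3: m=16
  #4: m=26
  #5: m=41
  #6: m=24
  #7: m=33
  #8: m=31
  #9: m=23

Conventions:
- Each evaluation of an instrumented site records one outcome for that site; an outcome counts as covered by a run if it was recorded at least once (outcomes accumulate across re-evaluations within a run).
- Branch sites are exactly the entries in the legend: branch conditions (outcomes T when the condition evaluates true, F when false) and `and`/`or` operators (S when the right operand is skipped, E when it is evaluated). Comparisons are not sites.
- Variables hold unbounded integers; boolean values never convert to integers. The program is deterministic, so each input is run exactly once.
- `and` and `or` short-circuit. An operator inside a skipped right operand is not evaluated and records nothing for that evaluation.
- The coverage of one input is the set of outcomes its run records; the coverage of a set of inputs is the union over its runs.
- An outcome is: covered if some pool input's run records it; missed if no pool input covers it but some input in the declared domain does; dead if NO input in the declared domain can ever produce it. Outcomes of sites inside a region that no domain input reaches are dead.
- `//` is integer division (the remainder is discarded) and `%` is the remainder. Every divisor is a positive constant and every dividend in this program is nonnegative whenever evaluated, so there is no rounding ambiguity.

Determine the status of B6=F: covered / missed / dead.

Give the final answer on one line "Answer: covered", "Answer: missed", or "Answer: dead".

B6=F is recorded by pool input(s) 4, 5 -> covered

Answer: covered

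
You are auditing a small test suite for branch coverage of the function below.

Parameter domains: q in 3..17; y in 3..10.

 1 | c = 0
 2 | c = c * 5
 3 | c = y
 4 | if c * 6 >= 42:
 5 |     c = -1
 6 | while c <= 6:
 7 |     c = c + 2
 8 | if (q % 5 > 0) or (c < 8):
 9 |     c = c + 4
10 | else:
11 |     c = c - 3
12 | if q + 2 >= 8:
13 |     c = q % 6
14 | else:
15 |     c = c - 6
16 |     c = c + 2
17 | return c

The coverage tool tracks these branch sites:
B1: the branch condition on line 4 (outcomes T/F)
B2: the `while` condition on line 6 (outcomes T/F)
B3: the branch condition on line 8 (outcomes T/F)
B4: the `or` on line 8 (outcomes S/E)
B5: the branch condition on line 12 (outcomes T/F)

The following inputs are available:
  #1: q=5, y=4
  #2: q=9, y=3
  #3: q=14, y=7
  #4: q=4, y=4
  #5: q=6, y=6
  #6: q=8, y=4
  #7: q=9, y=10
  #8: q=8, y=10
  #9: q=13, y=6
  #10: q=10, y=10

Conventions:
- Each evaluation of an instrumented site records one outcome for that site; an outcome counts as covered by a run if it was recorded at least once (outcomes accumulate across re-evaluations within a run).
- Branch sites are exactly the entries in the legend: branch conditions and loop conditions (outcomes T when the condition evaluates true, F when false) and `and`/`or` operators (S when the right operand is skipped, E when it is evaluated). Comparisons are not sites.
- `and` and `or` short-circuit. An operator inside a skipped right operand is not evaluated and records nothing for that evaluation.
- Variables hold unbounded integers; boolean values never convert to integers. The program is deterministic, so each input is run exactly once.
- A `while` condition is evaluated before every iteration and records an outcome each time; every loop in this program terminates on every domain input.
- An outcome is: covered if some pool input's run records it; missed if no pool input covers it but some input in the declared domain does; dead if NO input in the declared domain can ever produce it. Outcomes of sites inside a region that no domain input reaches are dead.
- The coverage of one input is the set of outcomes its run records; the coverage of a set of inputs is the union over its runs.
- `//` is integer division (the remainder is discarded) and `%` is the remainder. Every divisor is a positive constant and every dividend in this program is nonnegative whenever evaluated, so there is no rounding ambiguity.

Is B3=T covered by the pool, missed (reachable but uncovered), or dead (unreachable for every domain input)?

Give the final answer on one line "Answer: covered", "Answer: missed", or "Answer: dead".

B3=T is recorded by pool input(s) 2, 3, 4, 5, 6, 7, 8, 9, 10 -> covered

Answer: covered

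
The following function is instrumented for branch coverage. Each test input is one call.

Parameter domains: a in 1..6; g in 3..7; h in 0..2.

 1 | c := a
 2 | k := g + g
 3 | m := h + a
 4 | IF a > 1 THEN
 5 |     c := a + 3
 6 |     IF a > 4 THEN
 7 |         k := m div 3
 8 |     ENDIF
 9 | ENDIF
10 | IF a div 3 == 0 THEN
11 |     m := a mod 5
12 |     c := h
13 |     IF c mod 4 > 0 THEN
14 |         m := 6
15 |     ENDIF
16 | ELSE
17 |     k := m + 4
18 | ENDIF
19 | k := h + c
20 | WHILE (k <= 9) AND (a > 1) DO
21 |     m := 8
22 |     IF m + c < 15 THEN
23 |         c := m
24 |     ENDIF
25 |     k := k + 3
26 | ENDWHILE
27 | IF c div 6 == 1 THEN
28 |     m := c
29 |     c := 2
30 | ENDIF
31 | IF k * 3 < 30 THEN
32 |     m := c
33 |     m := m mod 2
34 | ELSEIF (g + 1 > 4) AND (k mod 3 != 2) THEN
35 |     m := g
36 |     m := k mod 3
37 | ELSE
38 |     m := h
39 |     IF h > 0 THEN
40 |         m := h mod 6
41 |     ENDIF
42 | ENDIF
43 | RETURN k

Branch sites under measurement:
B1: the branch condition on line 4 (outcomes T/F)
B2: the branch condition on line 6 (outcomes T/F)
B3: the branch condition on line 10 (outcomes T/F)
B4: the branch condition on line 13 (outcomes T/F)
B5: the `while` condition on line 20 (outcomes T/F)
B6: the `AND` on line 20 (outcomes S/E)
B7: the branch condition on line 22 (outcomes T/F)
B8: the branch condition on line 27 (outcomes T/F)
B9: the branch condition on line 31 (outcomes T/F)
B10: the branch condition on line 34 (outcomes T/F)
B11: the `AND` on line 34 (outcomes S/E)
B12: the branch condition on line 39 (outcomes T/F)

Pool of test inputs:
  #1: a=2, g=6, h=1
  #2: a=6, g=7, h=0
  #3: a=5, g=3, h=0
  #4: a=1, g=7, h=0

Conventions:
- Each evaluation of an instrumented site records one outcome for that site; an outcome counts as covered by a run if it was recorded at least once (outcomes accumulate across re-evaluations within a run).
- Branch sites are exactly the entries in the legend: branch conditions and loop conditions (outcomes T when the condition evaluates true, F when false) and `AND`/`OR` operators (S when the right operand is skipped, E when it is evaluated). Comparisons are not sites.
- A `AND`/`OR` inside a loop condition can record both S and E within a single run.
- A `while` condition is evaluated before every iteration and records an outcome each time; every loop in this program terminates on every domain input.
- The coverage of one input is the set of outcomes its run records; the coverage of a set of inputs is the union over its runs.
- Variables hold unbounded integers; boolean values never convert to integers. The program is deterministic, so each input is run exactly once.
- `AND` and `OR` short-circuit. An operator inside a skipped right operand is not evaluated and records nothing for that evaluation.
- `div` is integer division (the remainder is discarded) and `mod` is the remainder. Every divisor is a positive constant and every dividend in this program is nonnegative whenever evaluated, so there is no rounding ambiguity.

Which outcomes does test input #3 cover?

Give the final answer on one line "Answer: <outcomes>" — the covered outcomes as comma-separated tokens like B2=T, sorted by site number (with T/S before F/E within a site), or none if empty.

Event log for input #3 (a=5, g=3, h=0):
  B1->T, B2->T, B3->F, B6->E, B5->T, B7->F, B6->S, B5->F, B8->T, B9->F
  B11->S, B10->F, B12->F
distinct outcomes covered: B1=T, B2=T, B3=F, B5=T, B5=F, B6=S, B6=E, B7=F, B8=T, B9=F, B10=F, B11=S, B12=F

Answer: B1=T, B2=T, B3=F, B5=T, B5=F, B6=S, B6=E, B7=F, B8=T, B9=F, B10=F, B11=S, B12=F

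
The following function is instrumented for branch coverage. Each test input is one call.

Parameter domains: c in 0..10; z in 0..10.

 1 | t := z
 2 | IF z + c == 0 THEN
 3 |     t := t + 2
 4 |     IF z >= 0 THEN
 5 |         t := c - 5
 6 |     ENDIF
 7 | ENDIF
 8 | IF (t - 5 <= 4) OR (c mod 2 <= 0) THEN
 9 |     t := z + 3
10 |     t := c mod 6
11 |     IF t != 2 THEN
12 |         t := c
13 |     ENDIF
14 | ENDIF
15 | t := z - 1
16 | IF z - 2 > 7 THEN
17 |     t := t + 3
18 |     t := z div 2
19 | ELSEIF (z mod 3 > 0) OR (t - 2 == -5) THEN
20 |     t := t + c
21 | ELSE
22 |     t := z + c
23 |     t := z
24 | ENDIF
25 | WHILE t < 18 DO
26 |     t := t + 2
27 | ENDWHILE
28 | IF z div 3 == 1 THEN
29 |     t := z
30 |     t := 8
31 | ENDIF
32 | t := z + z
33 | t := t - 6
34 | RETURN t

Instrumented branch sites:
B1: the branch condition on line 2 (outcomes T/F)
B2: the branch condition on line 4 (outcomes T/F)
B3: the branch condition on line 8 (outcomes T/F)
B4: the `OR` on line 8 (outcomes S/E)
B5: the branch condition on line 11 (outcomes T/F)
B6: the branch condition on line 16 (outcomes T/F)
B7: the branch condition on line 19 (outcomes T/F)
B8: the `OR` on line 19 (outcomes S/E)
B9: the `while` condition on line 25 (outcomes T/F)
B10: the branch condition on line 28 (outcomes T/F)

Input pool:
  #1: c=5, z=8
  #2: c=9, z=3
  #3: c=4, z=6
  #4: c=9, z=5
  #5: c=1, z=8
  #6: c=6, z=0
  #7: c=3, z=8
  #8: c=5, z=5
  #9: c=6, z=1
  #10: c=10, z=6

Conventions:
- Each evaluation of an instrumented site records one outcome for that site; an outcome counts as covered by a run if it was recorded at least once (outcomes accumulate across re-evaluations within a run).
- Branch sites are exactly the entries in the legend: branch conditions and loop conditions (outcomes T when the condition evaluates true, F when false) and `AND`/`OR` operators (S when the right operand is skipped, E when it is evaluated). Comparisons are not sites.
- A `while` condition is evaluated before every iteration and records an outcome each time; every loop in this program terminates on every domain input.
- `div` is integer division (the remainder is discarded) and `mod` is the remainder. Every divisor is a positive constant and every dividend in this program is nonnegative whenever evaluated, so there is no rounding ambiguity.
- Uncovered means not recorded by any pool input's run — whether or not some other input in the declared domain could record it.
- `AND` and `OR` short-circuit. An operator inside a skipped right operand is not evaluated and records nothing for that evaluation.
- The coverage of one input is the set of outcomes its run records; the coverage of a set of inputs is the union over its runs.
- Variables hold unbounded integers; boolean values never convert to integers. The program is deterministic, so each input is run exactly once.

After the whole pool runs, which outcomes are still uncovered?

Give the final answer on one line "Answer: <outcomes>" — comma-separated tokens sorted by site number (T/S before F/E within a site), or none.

test 1 (c=5, z=8) fires B1->F, B4->S, B3->T, B5->T, B6->F, B8->S, B7->T, B9->T, B9->T, B9->T, B9->F, B10->F; hits B1=F, B3=T, B4=S, B5=T, B6=F, B7=T, B8=S, B9=T, B9=F, B10=F
test 2 (c=9, z=3) fires B1->F, B4->S, B3->T, B5->T, B6->F, B8->E, B7->F, B9->T, B9->T, B9->T, B9->T, B9->T, B9->T, B9->T, ...; hits B1=F, B3=T, B4=S, B5=T, B6=F, B7=F, B8=E, B9=T, B9=F, B10=T
test 3 (c=4, z=6) fires B1->F, B4->S, B3->T, B5->T, B6->F, B8->E, B7->F, B9->T, B9->T, B9->T, B9->T, B9->T, B9->T, B9->F, ...; hits B1=F, B3=T, B4=S, B5=T, B6=F, B7=F, B8=E, B9=T, B9=F, B10=F
test 4 (c=9, z=5) fires B1->F, B4->S, B3->T, B5->T, B6->F, B8->S, B7->T, B9->T, B9->T, B9->T, B9->F, B10->T; hits B1=F, B3=T, B4=S, B5=T, B6=F, B7=T, B8=S, B9=T, B9=F, B10=T
test 5 (c=1, z=8) fires B1->F, B4->S, B3->T, B5->T, B6->F, B8->S, B7->T, B9->T, B9->T, B9->T, B9->T, B9->T, B9->F, B10->F; hits B1=F, B3=T, B4=S, B5=T, B6=F, B7=T, B8=S, B9=T, B9=F, B10=F
test 6 (c=6, z=0) fires B1->F, B4->S, B3->T, B5->T, B6->F, B8->E, B7->F, B9->T, B9->T, B9->T, B9->T, B9->T, B9->T, B9->T, ...; hits B1=F, B3=T, B4=S, B5=T, B6=F, B7=F, B8=E, B9=T, B9=F, B10=F
test 7 (c=3, z=8) fires B1->F, B4->S, B3->T, B5->T, B6->F, B8->S, B7->T, B9->T, B9->T, B9->T, B9->T, B9->F, B10->F; hits B1=F, B3=T, B4=S, B5=T, B6=F, B7=T, B8=S, B9=T, B9=F, B10=F
test 8 (c=5, z=5) fires B1->F, B4->S, B3->T, B5->T, B6->F, B8->S, B7->T, B9->T, B9->T, B9->T, B9->T, B9->T, B9->F, B10->T; hits B1=F, B3=T, B4=S, B5=T, B6=F, B7=T, B8=S, B9=T, B9=F, B10=T
test 9 (c=6, z=1) fires B1->F, B4->S, B3->T, B5->T, B6->F, B8->S, B7->T, B9->T, B9->T, B9->T, B9->T, B9->T, B9->T, B9->F, ...; hits B1=F, B3=T, B4=S, B5=T, B6=F, B7=T, B8=S, B9=T, B9=F, B10=F
test 10 (c=10, z=6) fires B1->F, B4->S, B3->T, B5->T, B6->F, B8->E, B7->F, B9->T, B9->T, B9->T, B9->T, B9->T, B9->T, B9->F, ...; hits B1=F, B3=T, B4=S, B5=T, B6=F, B7=F, B8=E, B9=T, B9=F, B10=F
union over the pool: B1=F, B3=T, B4=S, B5=T, B6=F, B7=T, B7=F, B8=S, B8=E, B9=T, B9=F, B10=T, B10=F
uncovered (7 of 20): B1=T, B2=T, B2=F, B3=F, B4=E, B5=F, B6=T

Answer: B1=T, B2=T, B2=F, B3=F, B4=E, B5=F, B6=T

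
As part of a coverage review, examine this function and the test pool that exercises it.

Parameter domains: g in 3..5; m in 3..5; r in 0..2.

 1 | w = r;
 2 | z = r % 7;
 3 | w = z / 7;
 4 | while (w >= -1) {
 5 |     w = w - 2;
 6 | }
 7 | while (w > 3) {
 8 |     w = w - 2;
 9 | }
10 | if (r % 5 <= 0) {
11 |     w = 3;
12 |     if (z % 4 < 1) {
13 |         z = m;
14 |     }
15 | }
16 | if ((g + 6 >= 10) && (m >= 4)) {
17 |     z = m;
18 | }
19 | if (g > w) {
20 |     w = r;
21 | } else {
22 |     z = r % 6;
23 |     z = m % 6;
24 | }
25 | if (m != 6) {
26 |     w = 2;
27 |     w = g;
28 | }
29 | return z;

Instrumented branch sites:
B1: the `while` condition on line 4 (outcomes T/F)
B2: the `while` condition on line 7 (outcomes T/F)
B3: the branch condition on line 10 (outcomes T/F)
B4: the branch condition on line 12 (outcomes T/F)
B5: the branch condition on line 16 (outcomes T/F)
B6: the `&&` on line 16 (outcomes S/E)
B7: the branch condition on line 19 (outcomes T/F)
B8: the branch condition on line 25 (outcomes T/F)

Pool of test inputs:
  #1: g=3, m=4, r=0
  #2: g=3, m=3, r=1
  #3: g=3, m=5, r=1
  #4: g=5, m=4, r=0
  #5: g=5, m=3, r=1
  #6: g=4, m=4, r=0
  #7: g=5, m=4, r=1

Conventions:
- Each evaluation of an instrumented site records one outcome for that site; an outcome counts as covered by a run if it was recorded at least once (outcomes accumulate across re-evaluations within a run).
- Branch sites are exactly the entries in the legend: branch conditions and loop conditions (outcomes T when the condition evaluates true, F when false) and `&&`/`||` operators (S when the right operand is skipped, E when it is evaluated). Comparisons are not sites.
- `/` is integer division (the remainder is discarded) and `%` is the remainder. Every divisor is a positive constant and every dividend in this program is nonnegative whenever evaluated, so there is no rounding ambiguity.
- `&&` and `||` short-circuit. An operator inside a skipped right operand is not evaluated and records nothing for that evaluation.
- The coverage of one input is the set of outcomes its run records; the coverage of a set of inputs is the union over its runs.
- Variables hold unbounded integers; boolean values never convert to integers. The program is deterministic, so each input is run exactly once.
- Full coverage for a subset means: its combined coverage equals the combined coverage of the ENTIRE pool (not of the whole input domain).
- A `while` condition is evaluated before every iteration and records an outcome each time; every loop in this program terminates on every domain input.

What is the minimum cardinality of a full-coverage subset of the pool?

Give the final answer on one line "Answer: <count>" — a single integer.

input #1 (g=3, m=4, r=0): events B1->T, B1->F, B2->F, B3->T, B4->T, B6->S, B5->F, B7->F, B8->T; covers B1=T, B1=F, B2=F, B3=T, B4=T, B5=F, B6=S, B7=F, B8=T
input #2 (g=3, m=3, r=1): events B1->T, B1->F, B2->F, B3->F, B6->S, B5->F, B7->T, B8->T; covers B1=T, B1=F, B2=F, B3=F, B5=F, B6=S, B7=T, B8=T
input #3 (g=3, m=5, r=1): events B1->T, B1->F, B2->F, B3->F, B6->S, B5->F, B7->T, B8->T; covers B1=T, B1=F, B2=F, B3=F, B5=F, B6=S, B7=T, B8=T
input #4 (g=5, m=4, r=0): events B1->T, B1->F, B2->F, B3->T, B4->T, B6->E, B5->T, B7->T, B8->T; covers B1=T, B1=F, B2=F, B3=T, B4=T, B5=T, B6=E, B7=T, B8=T
input #5 (g=5, m=3, r=1): events B1->T, B1->F, B2->F, B3->F, B6->E, B5->F, B7->T, B8->T; covers B1=T, B1=F, B2=F, B3=F, B5=F, B6=E, B7=T, B8=T
input #6 (g=4, m=4, r=0): events B1->T, B1->F, B2->F, B3->T, B4->T, B6->E, B5->T, B7->T, B8->T; covers B1=T, B1=F, B2=F, B3=T, B4=T, B5=T, B6=E, B7=T, B8=T
input #7 (g=5, m=4, r=1): events B1->T, B1->F, B2->F, B3->F, B6->E, B5->T, B7->T, B8->T; covers B1=T, B1=F, B2=F, B3=F, B5=T, B6=E, B7=T, B8=T
union over all inputs: B1=T, B1=F, B2=F, B3=T, B3=F, B4=T, B5=T, B5=F, B6=S, B6=E, B7=T, B7=F, B8=T (13 outcomes)
every size-1 subset falls short of the 13 outcomes (best: 9/13)
the canonical winner is {1, 7}: size 2, full 13-outcome coverage, earliest index list among size-2 covers

Answer: 2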